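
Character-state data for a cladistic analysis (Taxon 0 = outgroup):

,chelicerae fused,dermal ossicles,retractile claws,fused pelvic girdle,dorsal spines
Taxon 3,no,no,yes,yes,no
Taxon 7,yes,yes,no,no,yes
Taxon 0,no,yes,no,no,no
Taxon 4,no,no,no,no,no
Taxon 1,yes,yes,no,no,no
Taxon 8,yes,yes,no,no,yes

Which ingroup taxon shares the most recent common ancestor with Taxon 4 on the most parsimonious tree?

Taxon 3

Character polarity is set by the outgroup: the derived state is whichever differs from the outgroup's state, so for dermal ossicles the derived state is 'no', and for the remaining characters it is 'yes'.
chelicerae fused: derived state 'yes' in Taxon 1, Taxon 7, and Taxon 8 only — synapomorphy for {Taxon 1, Taxon 7, Taxon 8}.
Only Taxon 3 and Taxon 4 show the derived state 'no' for dermal ossicles, supporting them as a clade.
retractile claws (derived state 'yes') is unique to Taxon 3 (autapomorphy; uninformative for grouping).
fused pelvic girdle (derived state 'yes') is unique to Taxon 3 (autapomorphy; uninformative for grouping).
dorsal spines (derived state 'yes') is shared by Taxon 7 and Taxon 8 — a synapomorphy uniting that clade.
Most parsimonious ingroup topology: ((Taxon 1,(Taxon 7,Taxon 8)),(Taxon 4,Taxon 3)).
Taxon 4 and Taxon 3 form a cherry on this tree, so they are sister taxa.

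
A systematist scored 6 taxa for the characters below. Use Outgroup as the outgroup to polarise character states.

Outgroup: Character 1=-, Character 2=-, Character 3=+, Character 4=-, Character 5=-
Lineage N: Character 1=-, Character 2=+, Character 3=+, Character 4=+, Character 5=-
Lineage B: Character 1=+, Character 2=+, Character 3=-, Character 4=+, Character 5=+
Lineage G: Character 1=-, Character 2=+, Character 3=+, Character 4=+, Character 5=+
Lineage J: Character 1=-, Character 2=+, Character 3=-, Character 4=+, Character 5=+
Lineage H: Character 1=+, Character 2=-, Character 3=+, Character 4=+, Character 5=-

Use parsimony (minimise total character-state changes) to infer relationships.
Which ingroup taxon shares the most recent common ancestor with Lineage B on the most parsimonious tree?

Character polarity is set by the outgroup: the derived state is whichever differs from the outgroup's state, so for Character 3 the derived state is '-', and for the remaining characters it is '+'.
Character 1 (state '+') occurs in Lineage B and Lineage H but conflicts with the nesting implied by the other characters — most parsimoniously interpreted as homoplasy.
Character 2: derived state '+' in Lineage B, Lineage G, Lineage J, and Lineage N only — synapomorphy for {Lineage B, Lineage G, Lineage J, Lineage N}.
Character 3: derived state '-' in Lineage B and Lineage J only — synapomorphy for {Lineage B, Lineage J}.
Character 4 (derived state '+') is shared by all ingroup taxa — unites the whole ingroup.
Character 5: derived state '+' in Lineage B, Lineage G, and Lineage J only — synapomorphy for {Lineage B, Lineage G, Lineage J}.
Most parsimonious ingroup topology: ((Lineage N,((Lineage B,Lineage J),Lineage G)),Lineage H).
Lineage B and Lineage J form a cherry on this tree, so they are sister taxa.

Lineage J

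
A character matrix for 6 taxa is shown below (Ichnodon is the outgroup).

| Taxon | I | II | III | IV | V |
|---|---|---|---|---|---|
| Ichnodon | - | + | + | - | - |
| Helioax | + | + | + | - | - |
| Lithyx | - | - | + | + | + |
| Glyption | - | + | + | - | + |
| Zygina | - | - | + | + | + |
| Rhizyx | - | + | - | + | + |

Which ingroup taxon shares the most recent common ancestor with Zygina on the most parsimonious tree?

Character polarity is set by the outgroup: the derived state is whichever differs from the outgroup's state, so for II, III the derived state is '-', and for the remaining characters it is '+'.
I: derived state '+' in Helioax only — an autapomorphy, so it tells us nothing about relationships among taxa.
II: derived state '-' in Lithyx and Zygina only — synapomorphy for {Lithyx, Zygina}.
III (derived state '-') is unique to Rhizyx (autapomorphy; uninformative for grouping).
IV: derived state '+' in Lithyx, Rhizyx, and Zygina only — synapomorphy for {Lithyx, Rhizyx, Zygina}.
V: derived state '+' in Glyption, Lithyx, Rhizyx, and Zygina only — synapomorphy for {Glyption, Lithyx, Rhizyx, Zygina}.
Most parsimonious ingroup topology: (Helioax,(((Lithyx,Zygina),Rhizyx),Glyption)).
Zygina and Lithyx form a cherry on this tree, so they are sister taxa.

Lithyx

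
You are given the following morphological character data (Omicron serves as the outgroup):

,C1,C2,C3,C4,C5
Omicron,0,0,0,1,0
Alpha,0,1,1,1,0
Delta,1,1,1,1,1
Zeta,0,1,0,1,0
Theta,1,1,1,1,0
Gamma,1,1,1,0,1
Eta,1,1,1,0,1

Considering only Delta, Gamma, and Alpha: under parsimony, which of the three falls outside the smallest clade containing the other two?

Character polarity is set by the outgroup: the derived state is whichever differs from the outgroup's state, so for C4 the derived state is '0', and for the remaining characters it is '1'.
C1: derived state '1' in Delta, Eta, Gamma, and Theta only — synapomorphy for {Delta, Eta, Gamma, Theta}.
C2 (derived state '1') is shared by all ingroup taxa — unites the whole ingroup.
Only Alpha, Delta, Eta, Gamma, and Theta show the derived state '1' for C3, supporting them as a clade.
Only Eta and Gamma show the derived state '0' for C4, supporting them as a clade.
Only Delta, Eta, and Gamma show the derived state '1' for C5, supporting them as a clade.
Most parsimonious ingroup topology: ((Alpha,((Delta,(Gamma,Eta)),Theta)),Zeta).
Delta and Gamma share a more recent common ancestor with each other than either does with Alpha, so Alpha is the least closely related of the three.

Alpha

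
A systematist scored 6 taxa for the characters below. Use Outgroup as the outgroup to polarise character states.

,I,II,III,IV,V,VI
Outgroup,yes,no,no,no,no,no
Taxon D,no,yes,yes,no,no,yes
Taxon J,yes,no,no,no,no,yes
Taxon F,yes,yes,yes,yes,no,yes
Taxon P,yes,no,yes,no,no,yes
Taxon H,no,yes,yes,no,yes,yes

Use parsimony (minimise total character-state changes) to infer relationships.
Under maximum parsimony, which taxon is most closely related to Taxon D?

Character polarity is set by the outgroup: the derived state is whichever differs from the outgroup's state, so for I the derived state is 'no', and for the remaining characters it is 'yes'.
I (derived state 'no') is shared by Taxon D and Taxon H — a synapomorphy uniting that clade.
Only Taxon D, Taxon F, and Taxon H show the derived state 'yes' for II, supporting them as a clade.
III: derived state 'yes' in Taxon D, Taxon F, Taxon H, and Taxon P only — synapomorphy for {Taxon D, Taxon F, Taxon H, Taxon P}.
IV: derived state 'yes' in Taxon F only — an autapomorphy, so it tells us nothing about relationships among taxa.
V: derived state 'yes' in Taxon H only — an autapomorphy, so it tells us nothing about relationships among taxa.
VI (derived state 'yes') is shared by all ingroup taxa — unites the whole ingroup.
Most parsimonious ingroup topology: ((Taxon P,(Taxon F,(Taxon H,Taxon D))),Taxon J).
Taxon D and Taxon H form a cherry on this tree, so they are sister taxa.

Taxon H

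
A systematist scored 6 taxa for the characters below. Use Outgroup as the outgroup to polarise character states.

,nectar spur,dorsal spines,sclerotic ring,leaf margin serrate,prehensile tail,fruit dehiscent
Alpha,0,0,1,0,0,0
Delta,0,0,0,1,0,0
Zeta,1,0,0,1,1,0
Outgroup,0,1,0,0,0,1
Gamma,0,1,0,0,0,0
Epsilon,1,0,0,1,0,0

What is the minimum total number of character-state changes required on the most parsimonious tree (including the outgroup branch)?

Character polarity is set by the outgroup: the derived state is whichever differs from the outgroup's state, so for dorsal spines, fruit dehiscent the derived state is '0', and for the remaining characters it is '1'.
nectar spur: derived state '1' in Epsilon and Zeta only — synapomorphy for {Epsilon, Zeta}.
Only Alpha, Delta, Epsilon, and Zeta show the derived state '0' for dorsal spines, supporting them as a clade.
sclerotic ring: derived state '1' in Alpha only — an autapomorphy, so it tells us nothing about relationships among taxa.
leaf margin serrate: derived state '1' in Delta, Epsilon, and Zeta only — synapomorphy for {Delta, Epsilon, Zeta}.
prehensile tail (derived state '1') is unique to Zeta (autapomorphy; uninformative for grouping).
fruit dehiscent (derived state '0') is shared by all ingroup taxa — unites the whole ingroup.
Most parsimonious ingroup topology: ((Alpha,(Delta,(Epsilon,Zeta))),Gamma).
Changes per character on this tree: nectar spur: 1; dorsal spines: 1; sclerotic ring: 1; leaf margin serrate: 1; prehensile tail: 1; fruit dehiscent: 1.
Total = 6.

6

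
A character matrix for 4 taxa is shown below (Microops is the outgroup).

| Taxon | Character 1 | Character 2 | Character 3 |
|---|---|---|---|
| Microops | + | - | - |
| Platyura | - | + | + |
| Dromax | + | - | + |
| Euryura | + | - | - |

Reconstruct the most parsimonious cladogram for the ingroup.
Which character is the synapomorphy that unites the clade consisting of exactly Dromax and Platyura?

Character 3

Character polarity is set by the outgroup: the derived state is whichever differs from the outgroup's state, so for Character 1 the derived state is '-', and for the remaining characters it is '+'.
Character 1 (derived state '-') is unique to Platyura (autapomorphy; uninformative for grouping).
Character 2 (derived state '+') is unique to Platyura (autapomorphy; uninformative for grouping).
Character 3 (derived state '+') is shared by Dromax and Platyura — a synapomorphy uniting that clade.
Most parsimonious ingroup topology: ((Platyura,Dromax),Euryura).
The clade {Dromax, Platyura} is supported by Character 3: its derived state '+' occurs in exactly those taxa and in no other taxon (including the outgroup).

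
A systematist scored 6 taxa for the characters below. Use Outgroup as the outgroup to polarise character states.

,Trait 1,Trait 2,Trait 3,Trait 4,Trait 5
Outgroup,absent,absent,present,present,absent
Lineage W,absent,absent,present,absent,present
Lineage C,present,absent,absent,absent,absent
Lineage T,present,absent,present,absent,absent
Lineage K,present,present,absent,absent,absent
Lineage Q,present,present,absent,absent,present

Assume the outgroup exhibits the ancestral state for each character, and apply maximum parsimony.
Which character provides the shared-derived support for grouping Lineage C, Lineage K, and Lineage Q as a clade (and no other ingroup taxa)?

Trait 3

Character polarity is set by the outgroup: the derived state is whichever differs from the outgroup's state, so for Trait 3, Trait 4 the derived state is 'absent', and for the remaining characters it is 'present'.
Only Lineage C, Lineage K, Lineage Q, and Lineage T show the derived state 'present' for Trait 1, supporting them as a clade.
Trait 2 (derived state 'present') is shared by Lineage K and Lineage Q — a synapomorphy uniting that clade.
Trait 3 (derived state 'absent') is shared by Lineage C, Lineage K, and Lineage Q — a synapomorphy uniting that clade.
All ingroup taxa share the derived state 'absent' for Trait 4; it defines the ingroup but does not resolve relationships within it.
Trait 5 groups Lineage Q and Lineage W, which is incompatible with the clades supported by the remaining characters; treating it as convergent (homoplasy) costs fewer steps than any alternative tree.
Most parsimonious ingroup topology: (Lineage W,((Lineage C,(Lineage K,Lineage Q)),Lineage T)).
The clade {Lineage C, Lineage K, Lineage Q} is supported by Trait 3: its derived state 'absent' occurs in exactly those taxa and in no other taxon (including the outgroup).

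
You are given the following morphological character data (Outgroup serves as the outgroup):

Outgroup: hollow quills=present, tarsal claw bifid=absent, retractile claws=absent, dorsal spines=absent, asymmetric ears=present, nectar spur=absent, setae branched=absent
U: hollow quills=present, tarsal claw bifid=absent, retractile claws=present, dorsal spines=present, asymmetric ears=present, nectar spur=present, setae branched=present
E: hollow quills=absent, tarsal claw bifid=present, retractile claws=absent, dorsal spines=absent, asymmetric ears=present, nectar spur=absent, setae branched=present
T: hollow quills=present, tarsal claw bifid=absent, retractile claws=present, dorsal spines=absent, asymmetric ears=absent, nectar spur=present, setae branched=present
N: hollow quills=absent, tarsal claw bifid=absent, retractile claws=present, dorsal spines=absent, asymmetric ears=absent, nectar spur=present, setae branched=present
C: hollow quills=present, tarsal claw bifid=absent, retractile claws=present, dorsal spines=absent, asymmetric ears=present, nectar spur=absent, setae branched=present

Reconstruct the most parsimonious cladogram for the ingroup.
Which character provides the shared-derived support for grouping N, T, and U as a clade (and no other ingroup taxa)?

nectar spur

Character polarity is set by the outgroup: the derived state is whichever differs from the outgroup's state, so for hollow quills, asymmetric ears the derived state is 'absent', and for the remaining characters it is 'present'.
hollow quills groups E and N, which is incompatible with the clades supported by the remaining characters; treating it as convergent (homoplasy) costs fewer steps than any alternative tree.
tarsal claw bifid: derived state 'present' in E only — an autapomorphy, so it tells us nothing about relationships among taxa.
retractile claws: derived state 'present' in C, N, T, and U only — synapomorphy for {C, N, T, U}.
dorsal spines: derived state 'present' in U only — an autapomorphy, so it tells us nothing about relationships among taxa.
asymmetric ears (derived state 'absent') is shared by N and T — a synapomorphy uniting that clade.
nectar spur: derived state 'present' in N, T, and U only — synapomorphy for {N, T, U}.
setae branched (derived state 'present') is shared by all ingroup taxa — unites the whole ingroup.
Most parsimonious ingroup topology: (((U,(T,N)),C),E).
The clade {N, T, U} is supported by nectar spur: its derived state 'present' occurs in exactly those taxa and in no other taxon (including the outgroup).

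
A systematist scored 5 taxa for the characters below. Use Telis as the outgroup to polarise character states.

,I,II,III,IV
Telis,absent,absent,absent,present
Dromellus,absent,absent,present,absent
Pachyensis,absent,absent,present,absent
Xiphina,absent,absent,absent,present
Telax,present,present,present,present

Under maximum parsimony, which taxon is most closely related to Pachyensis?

Dromellus

Character polarity is set by the outgroup: the derived state is whichever differs from the outgroup's state, so for IV the derived state is 'absent', and for the remaining characters it is 'present'.
I (derived state 'present') is unique to Telax (autapomorphy; uninformative for grouping).
II (derived state 'present') is unique to Telax (autapomorphy; uninformative for grouping).
III: derived state 'present' in Dromellus, Pachyensis, and Telax only — synapomorphy for {Dromellus, Pachyensis, Telax}.
Only Dromellus and Pachyensis show the derived state 'absent' for IV, supporting them as a clade.
Most parsimonious ingroup topology: (((Dromellus,Pachyensis),Telax),Xiphina).
Pachyensis and Dromellus form a cherry on this tree, so they are sister taxa.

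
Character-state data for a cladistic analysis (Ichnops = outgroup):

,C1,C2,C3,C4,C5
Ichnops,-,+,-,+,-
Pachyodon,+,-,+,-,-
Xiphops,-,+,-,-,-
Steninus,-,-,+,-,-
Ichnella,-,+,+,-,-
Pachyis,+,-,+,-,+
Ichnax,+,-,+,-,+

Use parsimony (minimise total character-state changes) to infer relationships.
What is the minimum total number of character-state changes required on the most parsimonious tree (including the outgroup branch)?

5

Character polarity is set by the outgroup: the derived state is whichever differs from the outgroup's state, so for C2, C4 the derived state is '-', and for the remaining characters it is '+'.
Only Ichnax, Pachyis, and Pachyodon show the derived state '+' for C1, supporting them as a clade.
C2 (derived state '-') is shared by Ichnax, Pachyis, Pachyodon, and Steninus — a synapomorphy uniting that clade.
C3 (derived state '+') is shared by Ichnax, Ichnella, Pachyis, Pachyodon, and Steninus — a synapomorphy uniting that clade.
All ingroup taxa share the derived state '-' for C4; it defines the ingroup but does not resolve relationships within it.
C5: derived state '+' in Ichnax and Pachyis only — synapomorphy for {Ichnax, Pachyis}.
Most parsimonious ingroup topology: ((((Pachyodon,(Pachyis,Ichnax)),Steninus),Ichnella),Xiphops).
Changes per character on this tree: C1: 1; C2: 1; C3: 1; C4: 1; C5: 1.
Total = 5.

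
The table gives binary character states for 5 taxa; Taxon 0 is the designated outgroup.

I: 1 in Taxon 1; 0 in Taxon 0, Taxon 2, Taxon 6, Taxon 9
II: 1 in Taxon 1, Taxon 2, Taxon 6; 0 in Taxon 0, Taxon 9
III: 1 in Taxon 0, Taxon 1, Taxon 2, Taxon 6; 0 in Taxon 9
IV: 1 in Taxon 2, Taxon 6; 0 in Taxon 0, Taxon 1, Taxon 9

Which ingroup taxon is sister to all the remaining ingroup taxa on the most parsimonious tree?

Character polarity is set by the outgroup: the derived state is whichever differs from the outgroup's state, so for III the derived state is '0', and for the remaining characters it is '1'.
I: derived state '1' in Taxon 1 only — an autapomorphy, so it tells us nothing about relationships among taxa.
Only Taxon 1, Taxon 2, and Taxon 6 show the derived state '1' for II, supporting them as a clade.
III (derived state '0') is unique to Taxon 9 (autapomorphy; uninformative for grouping).
IV: derived state '1' in Taxon 2 and Taxon 6 only — synapomorphy for {Taxon 2, Taxon 6}.
Most parsimonious ingroup topology: ((Taxon 1,(Taxon 2,Taxon 6)),Taxon 9).
Taxon 9 is sister to the clade containing all other ingroup taxa, so it is the earliest-diverging (most basal) ingroup lineage.

Taxon 9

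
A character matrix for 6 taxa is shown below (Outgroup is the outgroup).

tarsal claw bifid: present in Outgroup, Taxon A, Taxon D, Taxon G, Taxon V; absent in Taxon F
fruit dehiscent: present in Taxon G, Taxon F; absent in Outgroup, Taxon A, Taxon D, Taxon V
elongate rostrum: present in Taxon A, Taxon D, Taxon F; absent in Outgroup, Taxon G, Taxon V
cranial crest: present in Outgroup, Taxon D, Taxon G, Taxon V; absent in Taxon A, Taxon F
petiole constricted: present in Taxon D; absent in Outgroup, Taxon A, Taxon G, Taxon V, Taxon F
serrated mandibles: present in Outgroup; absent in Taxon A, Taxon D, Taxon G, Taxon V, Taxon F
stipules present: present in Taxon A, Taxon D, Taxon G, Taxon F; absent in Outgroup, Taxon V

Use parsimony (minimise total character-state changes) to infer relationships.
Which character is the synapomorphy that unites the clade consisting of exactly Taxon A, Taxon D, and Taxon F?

elongate rostrum

Character polarity is set by the outgroup: the derived state is whichever differs from the outgroup's state, so for tarsal claw bifid, cranial crest, serrated mandibles the derived state is 'absent', and for the remaining characters it is 'present'.
tarsal claw bifid: derived state 'absent' in Taxon F only — an autapomorphy, so it tells us nothing about relationships among taxa.
fruit dehiscent (state 'present') occurs in Taxon F and Taxon G but conflicts with the nesting implied by the other characters — most parsimoniously interpreted as homoplasy.
elongate rostrum (derived state 'present') is shared by Taxon A, Taxon D, and Taxon F — a synapomorphy uniting that clade.
Only Taxon A and Taxon F show the derived state 'absent' for cranial crest, supporting them as a clade.
petiole constricted: derived state 'present' in Taxon D only — an autapomorphy, so it tells us nothing about relationships among taxa.
All ingroup taxa share the derived state 'absent' for serrated mandibles; it defines the ingroup but does not resolve relationships within it.
stipules present: derived state 'present' in Taxon A, Taxon D, Taxon F, and Taxon G only — synapomorphy for {Taxon A, Taxon D, Taxon F, Taxon G}.
Most parsimonious ingroup topology: ((((Taxon A,Taxon F),Taxon D),Taxon G),Taxon V).
The clade {Taxon A, Taxon D, Taxon F} is supported by elongate rostrum: its derived state 'present' occurs in exactly those taxa and in no other taxon (including the outgroup).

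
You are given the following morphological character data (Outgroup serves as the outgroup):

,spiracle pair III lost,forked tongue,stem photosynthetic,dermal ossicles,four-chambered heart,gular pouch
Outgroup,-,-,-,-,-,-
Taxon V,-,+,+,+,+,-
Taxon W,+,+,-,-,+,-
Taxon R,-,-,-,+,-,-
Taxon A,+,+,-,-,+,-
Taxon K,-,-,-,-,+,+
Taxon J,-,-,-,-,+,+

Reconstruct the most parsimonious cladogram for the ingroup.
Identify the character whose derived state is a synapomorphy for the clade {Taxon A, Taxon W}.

spiracle pair III lost

The outgroup has state '-' for every character, so '+' is the derived state throughout.
spiracle pair III lost: derived state '+' in Taxon A and Taxon W only — synapomorphy for {Taxon A, Taxon W}.
forked tongue: derived state '+' in Taxon A, Taxon V, and Taxon W only — synapomorphy for {Taxon A, Taxon V, Taxon W}.
stem photosynthetic: derived state '+' in Taxon V only — an autapomorphy, so it tells us nothing about relationships among taxa.
dermal ossicles (state '+') occurs in Taxon R and Taxon V but conflicts with the nesting implied by the other characters — most parsimoniously interpreted as homoplasy.
Only Taxon A, Taxon J, Taxon K, Taxon V, and Taxon W show the derived state '+' for four-chambered heart, supporting them as a clade.
gular pouch (derived state '+') is shared by Taxon J and Taxon K — a synapomorphy uniting that clade.
Most parsimonious ingroup topology: (((Taxon V,(Taxon W,Taxon A)),(Taxon K,Taxon J)),Taxon R).
The clade {Taxon A, Taxon W} is supported by spiracle pair III lost: its derived state '+' occurs in exactly those taxa and in no other taxon (including the outgroup).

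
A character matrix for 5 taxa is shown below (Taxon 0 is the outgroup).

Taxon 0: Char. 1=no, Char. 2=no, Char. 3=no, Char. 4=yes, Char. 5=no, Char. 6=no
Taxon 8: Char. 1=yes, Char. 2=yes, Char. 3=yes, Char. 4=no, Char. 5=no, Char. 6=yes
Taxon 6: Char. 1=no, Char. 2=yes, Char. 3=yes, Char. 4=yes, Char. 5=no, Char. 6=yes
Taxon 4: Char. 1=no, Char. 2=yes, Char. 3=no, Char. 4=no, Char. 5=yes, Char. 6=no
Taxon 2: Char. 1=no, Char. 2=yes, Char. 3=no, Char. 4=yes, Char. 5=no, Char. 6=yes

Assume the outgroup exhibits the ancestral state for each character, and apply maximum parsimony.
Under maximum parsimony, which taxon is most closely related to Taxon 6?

Character polarity is set by the outgroup: the derived state is whichever differs from the outgroup's state, so for Char. 4 the derived state is 'no', and for the remaining characters it is 'yes'.
Char. 1: derived state 'yes' in Taxon 8 only — an autapomorphy, so it tells us nothing about relationships among taxa.
All ingroup taxa share the derived state 'yes' for Char. 2; it defines the ingroup but does not resolve relationships within it.
Only Taxon 6 and Taxon 8 show the derived state 'yes' for Char. 3, supporting them as a clade.
Char. 4 (state 'no') occurs in Taxon 4 and Taxon 8 but conflicts with the nesting implied by the other characters — most parsimoniously interpreted as homoplasy.
Char. 5: derived state 'yes' in Taxon 4 only — an autapomorphy, so it tells us nothing about relationships among taxa.
Char. 6 (derived state 'yes') is shared by Taxon 2, Taxon 6, and Taxon 8 — a synapomorphy uniting that clade.
Most parsimonious ingroup topology: (((Taxon 8,Taxon 6),Taxon 2),Taxon 4).
Taxon 6 and Taxon 8 form a cherry on this tree, so they are sister taxa.

Taxon 8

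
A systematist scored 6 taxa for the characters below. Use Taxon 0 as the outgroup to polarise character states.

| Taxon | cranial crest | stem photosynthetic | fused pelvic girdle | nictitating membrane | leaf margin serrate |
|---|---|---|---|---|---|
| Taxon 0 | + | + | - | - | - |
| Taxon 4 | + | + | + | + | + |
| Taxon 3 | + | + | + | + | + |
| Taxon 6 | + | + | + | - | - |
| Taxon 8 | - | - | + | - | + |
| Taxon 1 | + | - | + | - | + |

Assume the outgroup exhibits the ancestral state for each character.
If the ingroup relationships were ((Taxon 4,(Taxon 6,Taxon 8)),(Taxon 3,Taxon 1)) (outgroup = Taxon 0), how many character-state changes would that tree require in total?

8

Map each character onto ((Taxon 4,(Taxon 6,Taxon 8)),(Taxon 3,Taxon 1)) (rooted by Taxon 0) and count the minimum state changes it requires (Fitch parsimony):
cranial crest: 1; stem photosynthetic: 2; fused pelvic girdle: 1; nictitating membrane: 2; leaf margin serrate: 2.
Total tree length = 8.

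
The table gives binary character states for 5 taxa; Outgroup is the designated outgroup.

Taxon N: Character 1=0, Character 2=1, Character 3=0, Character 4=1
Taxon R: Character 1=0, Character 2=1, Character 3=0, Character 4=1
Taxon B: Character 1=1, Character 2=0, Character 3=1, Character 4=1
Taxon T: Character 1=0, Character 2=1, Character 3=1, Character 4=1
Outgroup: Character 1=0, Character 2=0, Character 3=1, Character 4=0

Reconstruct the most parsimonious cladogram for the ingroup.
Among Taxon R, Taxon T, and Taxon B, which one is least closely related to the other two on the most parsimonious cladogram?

Taxon B

Character polarity is set by the outgroup: the derived state is whichever differs from the outgroup's state, so for Character 3 the derived state is '0', and for the remaining characters it is '1'.
Character 1: derived state '1' in Taxon B only — an autapomorphy, so it tells us nothing about relationships among taxa.
Character 2: derived state '1' in Taxon N, Taxon R, and Taxon T only — synapomorphy for {Taxon N, Taxon R, Taxon T}.
Only Taxon N and Taxon R show the derived state '0' for Character 3, supporting them as a clade.
All ingroup taxa share the derived state '1' for Character 4; it defines the ingroup but does not resolve relationships within it.
Most parsimonious ingroup topology: (((Taxon N,Taxon R),Taxon T),Taxon B).
Taxon T and Taxon R share a more recent common ancestor with each other than either does with Taxon B, so Taxon B is the least closely related of the three.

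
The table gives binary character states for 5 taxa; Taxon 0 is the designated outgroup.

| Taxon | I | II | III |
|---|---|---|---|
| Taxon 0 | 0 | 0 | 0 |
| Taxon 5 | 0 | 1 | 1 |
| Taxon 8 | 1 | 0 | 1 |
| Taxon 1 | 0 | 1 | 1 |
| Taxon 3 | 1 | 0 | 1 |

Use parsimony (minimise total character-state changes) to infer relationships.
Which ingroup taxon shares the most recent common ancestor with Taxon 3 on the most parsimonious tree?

The outgroup has state '0' for every character, so '1' is the derived state throughout.
Only Taxon 3 and Taxon 8 show the derived state '1' for I, supporting them as a clade.
Only Taxon 1 and Taxon 5 show the derived state '1' for II, supporting them as a clade.
III (derived state '1') is shared by all ingroup taxa — unites the whole ingroup.
Most parsimonious ingroup topology: ((Taxon 5,Taxon 1),(Taxon 8,Taxon 3)).
Taxon 3 and Taxon 8 form a cherry on this tree, so they are sister taxa.

Taxon 8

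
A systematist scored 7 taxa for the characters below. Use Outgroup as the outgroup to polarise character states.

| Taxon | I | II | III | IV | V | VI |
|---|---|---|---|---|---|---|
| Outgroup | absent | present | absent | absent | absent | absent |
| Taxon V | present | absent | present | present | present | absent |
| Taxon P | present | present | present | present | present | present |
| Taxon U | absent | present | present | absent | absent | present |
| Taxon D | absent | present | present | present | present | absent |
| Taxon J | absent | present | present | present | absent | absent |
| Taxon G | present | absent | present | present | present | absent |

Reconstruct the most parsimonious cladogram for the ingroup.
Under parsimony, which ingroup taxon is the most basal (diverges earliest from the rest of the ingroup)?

Taxon U

Character polarity is set by the outgroup: the derived state is whichever differs from the outgroup's state, so for II the derived state is 'absent', and for the remaining characters it is 'present'.
Only Taxon G, Taxon P, and Taxon V show the derived state 'present' for I, supporting them as a clade.
II: derived state 'absent' in Taxon G and Taxon V only — synapomorphy for {Taxon G, Taxon V}.
III (derived state 'present') is shared by all ingroup taxa — unites the whole ingroup.
Only Taxon D, Taxon G, Taxon J, Taxon P, and Taxon V show the derived state 'present' for IV, supporting them as a clade.
V (derived state 'present') is shared by Taxon D, Taxon G, Taxon P, and Taxon V — a synapomorphy uniting that clade.
VI (state 'present') occurs in Taxon P and Taxon U but conflicts with the nesting implied by the other characters — most parsimoniously interpreted as homoplasy.
Most parsimonious ingroup topology: (((((Taxon V,Taxon G),Taxon P),Taxon D),Taxon J),Taxon U).
Taxon U is sister to the clade containing all other ingroup taxa, so it is the earliest-diverging (most basal) ingroup lineage.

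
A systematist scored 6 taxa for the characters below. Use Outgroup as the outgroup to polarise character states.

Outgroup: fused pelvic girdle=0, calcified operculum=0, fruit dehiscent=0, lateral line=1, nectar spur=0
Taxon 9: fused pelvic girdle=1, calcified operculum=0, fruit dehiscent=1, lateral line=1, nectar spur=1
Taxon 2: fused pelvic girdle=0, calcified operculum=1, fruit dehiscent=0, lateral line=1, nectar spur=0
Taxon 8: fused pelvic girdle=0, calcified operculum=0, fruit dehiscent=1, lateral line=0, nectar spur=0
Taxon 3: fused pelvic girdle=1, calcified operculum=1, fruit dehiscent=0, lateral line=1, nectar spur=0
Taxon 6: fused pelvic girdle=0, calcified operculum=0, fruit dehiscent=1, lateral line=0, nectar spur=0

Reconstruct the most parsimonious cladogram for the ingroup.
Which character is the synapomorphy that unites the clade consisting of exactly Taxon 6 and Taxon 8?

Character polarity is set by the outgroup: the derived state is whichever differs from the outgroup's state, so for lateral line the derived state is '0', and for the remaining characters it is '1'.
fused pelvic girdle groups Taxon 3 and Taxon 9, which is incompatible with the clades supported by the remaining characters; treating it as convergent (homoplasy) costs fewer steps than any alternative tree.
calcified operculum: derived state '1' in Taxon 2 and Taxon 3 only — synapomorphy for {Taxon 2, Taxon 3}.
fruit dehiscent: derived state '1' in Taxon 6, Taxon 8, and Taxon 9 only — synapomorphy for {Taxon 6, Taxon 8, Taxon 9}.
lateral line (derived state '0') is shared by Taxon 6 and Taxon 8 — a synapomorphy uniting that clade.
nectar spur: derived state '1' in Taxon 9 only — an autapomorphy, so it tells us nothing about relationships among taxa.
Most parsimonious ingroup topology: ((Taxon 9,(Taxon 8,Taxon 6)),(Taxon 2,Taxon 3)).
The clade {Taxon 6, Taxon 8} is supported by lateral line: its derived state '0' occurs in exactly those taxa and in no other taxon (including the outgroup).

lateral line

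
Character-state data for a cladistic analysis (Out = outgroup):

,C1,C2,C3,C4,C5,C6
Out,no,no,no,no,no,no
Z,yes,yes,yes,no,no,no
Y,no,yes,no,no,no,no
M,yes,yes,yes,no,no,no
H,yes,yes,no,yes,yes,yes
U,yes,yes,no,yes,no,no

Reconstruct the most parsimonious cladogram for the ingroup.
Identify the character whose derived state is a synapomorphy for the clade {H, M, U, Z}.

C1

The outgroup has state 'no' for every character, so 'yes' is the derived state throughout.
C1: derived state 'yes' in H, M, U, and Z only — synapomorphy for {H, M, U, Z}.
C2 (derived state 'yes') is shared by all ingroup taxa — unites the whole ingroup.
C3: derived state 'yes' in M and Z only — synapomorphy for {M, Z}.
Only H and U show the derived state 'yes' for C4, supporting them as a clade.
C5 (derived state 'yes') is unique to H (autapomorphy; uninformative for grouping).
C6 (derived state 'yes') is unique to H (autapomorphy; uninformative for grouping).
Most parsimonious ingroup topology: (((Z,M),(H,U)),Y).
The clade {H, M, U, Z} is supported by C1: its derived state 'yes' occurs in exactly those taxa and in no other taxon (including the outgroup).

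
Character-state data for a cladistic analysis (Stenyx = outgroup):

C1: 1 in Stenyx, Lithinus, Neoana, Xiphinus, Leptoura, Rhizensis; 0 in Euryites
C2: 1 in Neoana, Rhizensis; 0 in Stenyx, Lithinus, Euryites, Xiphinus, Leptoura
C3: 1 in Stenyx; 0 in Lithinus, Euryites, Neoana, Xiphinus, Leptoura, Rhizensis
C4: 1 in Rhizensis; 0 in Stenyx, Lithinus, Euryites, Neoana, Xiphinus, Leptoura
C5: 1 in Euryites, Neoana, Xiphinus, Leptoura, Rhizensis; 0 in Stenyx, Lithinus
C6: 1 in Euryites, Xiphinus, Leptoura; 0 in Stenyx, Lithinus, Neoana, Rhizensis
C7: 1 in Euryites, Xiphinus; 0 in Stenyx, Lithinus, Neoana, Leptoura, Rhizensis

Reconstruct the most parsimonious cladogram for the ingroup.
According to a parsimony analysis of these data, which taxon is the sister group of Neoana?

Rhizensis

Character polarity is set by the outgroup: the derived state is whichever differs from the outgroup's state, so for C1, C3 the derived state is '0', and for the remaining characters it is '1'.
C1 (derived state '0') is unique to Euryites (autapomorphy; uninformative for grouping).
C2 (derived state '1') is shared by Neoana and Rhizensis — a synapomorphy uniting that clade.
All ingroup taxa share the derived state '0' for C3; it defines the ingroup but does not resolve relationships within it.
C4: derived state '1' in Rhizensis only — an autapomorphy, so it tells us nothing about relationships among taxa.
C5 (derived state '1') is shared by Euryites, Leptoura, Neoana, Rhizensis, and Xiphinus — a synapomorphy uniting that clade.
C6: derived state '1' in Euryites, Leptoura, and Xiphinus only — synapomorphy for {Euryites, Leptoura, Xiphinus}.
Only Euryites and Xiphinus show the derived state '1' for C7, supporting them as a clade.
Most parsimonious ingroup topology: (Lithinus,(((Euryites,Xiphinus),Leptoura),(Neoana,Rhizensis))).
Neoana and Rhizensis form a cherry on this tree, so they are sister taxa.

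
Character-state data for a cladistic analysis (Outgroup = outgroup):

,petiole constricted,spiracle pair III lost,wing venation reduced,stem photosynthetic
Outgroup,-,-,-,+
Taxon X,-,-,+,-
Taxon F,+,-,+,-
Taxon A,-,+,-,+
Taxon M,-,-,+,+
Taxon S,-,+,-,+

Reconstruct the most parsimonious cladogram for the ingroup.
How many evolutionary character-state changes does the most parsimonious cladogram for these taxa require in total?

4

Character polarity is set by the outgroup: the derived state is whichever differs from the outgroup's state, so for stem photosynthetic the derived state is '-', and for the remaining characters it is '+'.
petiole constricted (derived state '+') is unique to Taxon F (autapomorphy; uninformative for grouping).
spiracle pair III lost (derived state '+') is shared by Taxon A and Taxon S — a synapomorphy uniting that clade.
wing venation reduced: derived state '+' in Taxon F, Taxon M, and Taxon X only — synapomorphy for {Taxon F, Taxon M, Taxon X}.
Only Taxon F and Taxon X show the derived state '-' for stem photosynthetic, supporting them as a clade.
Most parsimonious ingroup topology: (((Taxon X,Taxon F),Taxon M),(Taxon A,Taxon S)).
Changes per character on this tree: petiole constricted: 1; spiracle pair III lost: 1; wing venation reduced: 1; stem photosynthetic: 1.
Total = 4.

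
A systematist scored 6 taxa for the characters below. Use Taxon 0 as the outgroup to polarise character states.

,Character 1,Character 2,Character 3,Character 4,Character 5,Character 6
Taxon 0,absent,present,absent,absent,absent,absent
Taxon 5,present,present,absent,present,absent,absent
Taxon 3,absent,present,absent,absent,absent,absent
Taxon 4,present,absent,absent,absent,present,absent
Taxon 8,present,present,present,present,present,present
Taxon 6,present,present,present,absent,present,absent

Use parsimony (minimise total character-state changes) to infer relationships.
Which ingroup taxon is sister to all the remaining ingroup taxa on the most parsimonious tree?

Character polarity is set by the outgroup: the derived state is whichever differs from the outgroup's state, so for Character 2 the derived state is 'absent', and for the remaining characters it is 'present'.
Only Taxon 4, Taxon 5, Taxon 6, and Taxon 8 show the derived state 'present' for Character 1, supporting them as a clade.
Character 2 (derived state 'absent') is unique to Taxon 4 (autapomorphy; uninformative for grouping).
Character 3: derived state 'present' in Taxon 6 and Taxon 8 only — synapomorphy for {Taxon 6, Taxon 8}.
Character 4 (state 'present') occurs in Taxon 5 and Taxon 8 but conflicts with the nesting implied by the other characters — most parsimoniously interpreted as homoplasy.
Character 5: derived state 'present' in Taxon 4, Taxon 6, and Taxon 8 only — synapomorphy for {Taxon 4, Taxon 6, Taxon 8}.
Character 6 (derived state 'present') is unique to Taxon 8 (autapomorphy; uninformative for grouping).
Most parsimonious ingroup topology: ((Taxon 5,(Taxon 4,(Taxon 8,Taxon 6))),Taxon 3).
Taxon 3 is sister to the clade containing all other ingroup taxa, so it is the earliest-diverging (most basal) ingroup lineage.

Taxon 3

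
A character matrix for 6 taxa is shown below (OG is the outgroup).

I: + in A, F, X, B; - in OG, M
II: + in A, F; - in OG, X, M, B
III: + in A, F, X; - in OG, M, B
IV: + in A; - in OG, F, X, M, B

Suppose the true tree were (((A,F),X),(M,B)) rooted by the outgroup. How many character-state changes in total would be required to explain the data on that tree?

5

Map each character onto (((A,F),X),(M,B)) (rooted by OG) and count the minimum state changes it requires (Fitch parsimony):
I: 2; II: 1; III: 1; IV: 1.
Total tree length = 5.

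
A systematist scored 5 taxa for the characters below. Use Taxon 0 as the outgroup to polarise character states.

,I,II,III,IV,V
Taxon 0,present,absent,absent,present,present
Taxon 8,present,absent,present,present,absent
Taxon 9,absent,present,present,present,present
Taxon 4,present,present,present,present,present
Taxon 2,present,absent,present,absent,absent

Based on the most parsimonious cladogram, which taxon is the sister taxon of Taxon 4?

Character polarity is set by the outgroup: the derived state is whichever differs from the outgroup's state, so for I, IV, V the derived state is 'absent', and for the remaining characters it is 'present'.
I: derived state 'absent' in Taxon 9 only — an autapomorphy, so it tells us nothing about relationships among taxa.
Only Taxon 4 and Taxon 9 show the derived state 'present' for II, supporting them as a clade.
All ingroup taxa share the derived state 'present' for III; it defines the ingroup but does not resolve relationships within it.
IV (derived state 'absent') is unique to Taxon 2 (autapomorphy; uninformative for grouping).
V: derived state 'absent' in Taxon 2 and Taxon 8 only — synapomorphy for {Taxon 2, Taxon 8}.
Most parsimonious ingroup topology: ((Taxon 8,Taxon 2),(Taxon 9,Taxon 4)).
Taxon 4 and Taxon 9 form a cherry on this tree, so they are sister taxa.

Taxon 9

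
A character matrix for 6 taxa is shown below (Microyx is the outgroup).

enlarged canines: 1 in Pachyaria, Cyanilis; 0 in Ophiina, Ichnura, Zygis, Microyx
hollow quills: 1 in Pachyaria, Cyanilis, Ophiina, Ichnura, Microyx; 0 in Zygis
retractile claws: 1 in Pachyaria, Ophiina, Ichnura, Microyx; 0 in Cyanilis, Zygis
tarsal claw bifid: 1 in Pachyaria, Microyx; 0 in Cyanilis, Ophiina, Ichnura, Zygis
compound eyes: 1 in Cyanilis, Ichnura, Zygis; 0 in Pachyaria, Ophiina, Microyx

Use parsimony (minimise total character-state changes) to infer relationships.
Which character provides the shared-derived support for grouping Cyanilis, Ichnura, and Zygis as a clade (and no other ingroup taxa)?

Character polarity is set by the outgroup: the derived state is whichever differs from the outgroup's state, so for hollow quills, retractile claws, tarsal claw bifid the derived state is '0', and for the remaining characters it is '1'.
enlarged canines (state '1') occurs in Cyanilis and Pachyaria but conflicts with the nesting implied by the other characters — most parsimoniously interpreted as homoplasy.
hollow quills (derived state '0') is unique to Zygis (autapomorphy; uninformative for grouping).
retractile claws: derived state '0' in Cyanilis and Zygis only — synapomorphy for {Cyanilis, Zygis}.
Only Cyanilis, Ichnura, Ophiina, and Zygis show the derived state '0' for tarsal claw bifid, supporting them as a clade.
compound eyes (derived state '1') is shared by Cyanilis, Ichnura, and Zygis — a synapomorphy uniting that clade.
Most parsimonious ingroup topology: (Pachyaria,(Ophiina,((Cyanilis,Zygis),Ichnura))).
The clade {Cyanilis, Ichnura, Zygis} is supported by compound eyes: its derived state '1' occurs in exactly those taxa and in no other taxon (including the outgroup).

compound eyes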